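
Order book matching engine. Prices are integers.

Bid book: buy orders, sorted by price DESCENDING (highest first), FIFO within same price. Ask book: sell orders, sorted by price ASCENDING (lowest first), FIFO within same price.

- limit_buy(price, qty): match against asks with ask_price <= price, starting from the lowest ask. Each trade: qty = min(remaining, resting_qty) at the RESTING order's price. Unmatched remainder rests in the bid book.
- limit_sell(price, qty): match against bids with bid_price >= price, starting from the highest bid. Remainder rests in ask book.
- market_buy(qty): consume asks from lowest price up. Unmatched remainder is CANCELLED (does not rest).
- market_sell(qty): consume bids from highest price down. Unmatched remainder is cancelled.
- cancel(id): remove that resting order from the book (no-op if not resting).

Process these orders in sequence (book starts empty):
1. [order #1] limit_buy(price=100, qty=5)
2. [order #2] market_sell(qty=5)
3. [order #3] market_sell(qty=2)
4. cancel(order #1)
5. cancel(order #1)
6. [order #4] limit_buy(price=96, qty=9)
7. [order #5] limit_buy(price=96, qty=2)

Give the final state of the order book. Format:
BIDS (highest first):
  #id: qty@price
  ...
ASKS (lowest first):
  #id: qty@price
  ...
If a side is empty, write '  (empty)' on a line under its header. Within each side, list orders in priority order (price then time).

Answer: BIDS (highest first):
  #4: 9@96
  #5: 2@96
ASKS (lowest first):
  (empty)

Derivation:
After op 1 [order #1] limit_buy(price=100, qty=5): fills=none; bids=[#1:5@100] asks=[-]
After op 2 [order #2] market_sell(qty=5): fills=#1x#2:5@100; bids=[-] asks=[-]
After op 3 [order #3] market_sell(qty=2): fills=none; bids=[-] asks=[-]
After op 4 cancel(order #1): fills=none; bids=[-] asks=[-]
After op 5 cancel(order #1): fills=none; bids=[-] asks=[-]
After op 6 [order #4] limit_buy(price=96, qty=9): fills=none; bids=[#4:9@96] asks=[-]
After op 7 [order #5] limit_buy(price=96, qty=2): fills=none; bids=[#4:9@96 #5:2@96] asks=[-]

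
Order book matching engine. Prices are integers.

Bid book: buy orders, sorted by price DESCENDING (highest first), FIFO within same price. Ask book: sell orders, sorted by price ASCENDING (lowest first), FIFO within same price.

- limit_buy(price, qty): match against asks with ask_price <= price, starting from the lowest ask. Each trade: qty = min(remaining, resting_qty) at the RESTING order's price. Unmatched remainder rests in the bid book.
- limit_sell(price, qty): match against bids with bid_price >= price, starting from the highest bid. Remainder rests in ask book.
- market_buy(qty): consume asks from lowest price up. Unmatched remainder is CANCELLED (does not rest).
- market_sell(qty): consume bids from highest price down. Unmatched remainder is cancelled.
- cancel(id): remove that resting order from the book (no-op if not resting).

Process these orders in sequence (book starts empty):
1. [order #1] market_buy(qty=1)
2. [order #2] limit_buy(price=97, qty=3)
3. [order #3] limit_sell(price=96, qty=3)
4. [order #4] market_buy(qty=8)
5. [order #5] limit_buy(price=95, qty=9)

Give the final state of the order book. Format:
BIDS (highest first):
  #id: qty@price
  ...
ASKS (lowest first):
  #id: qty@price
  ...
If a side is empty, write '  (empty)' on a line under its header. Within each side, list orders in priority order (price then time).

Answer: BIDS (highest first):
  #5: 9@95
ASKS (lowest first):
  (empty)

Derivation:
After op 1 [order #1] market_buy(qty=1): fills=none; bids=[-] asks=[-]
After op 2 [order #2] limit_buy(price=97, qty=3): fills=none; bids=[#2:3@97] asks=[-]
After op 3 [order #3] limit_sell(price=96, qty=3): fills=#2x#3:3@97; bids=[-] asks=[-]
After op 4 [order #4] market_buy(qty=8): fills=none; bids=[-] asks=[-]
After op 5 [order #5] limit_buy(price=95, qty=9): fills=none; bids=[#5:9@95] asks=[-]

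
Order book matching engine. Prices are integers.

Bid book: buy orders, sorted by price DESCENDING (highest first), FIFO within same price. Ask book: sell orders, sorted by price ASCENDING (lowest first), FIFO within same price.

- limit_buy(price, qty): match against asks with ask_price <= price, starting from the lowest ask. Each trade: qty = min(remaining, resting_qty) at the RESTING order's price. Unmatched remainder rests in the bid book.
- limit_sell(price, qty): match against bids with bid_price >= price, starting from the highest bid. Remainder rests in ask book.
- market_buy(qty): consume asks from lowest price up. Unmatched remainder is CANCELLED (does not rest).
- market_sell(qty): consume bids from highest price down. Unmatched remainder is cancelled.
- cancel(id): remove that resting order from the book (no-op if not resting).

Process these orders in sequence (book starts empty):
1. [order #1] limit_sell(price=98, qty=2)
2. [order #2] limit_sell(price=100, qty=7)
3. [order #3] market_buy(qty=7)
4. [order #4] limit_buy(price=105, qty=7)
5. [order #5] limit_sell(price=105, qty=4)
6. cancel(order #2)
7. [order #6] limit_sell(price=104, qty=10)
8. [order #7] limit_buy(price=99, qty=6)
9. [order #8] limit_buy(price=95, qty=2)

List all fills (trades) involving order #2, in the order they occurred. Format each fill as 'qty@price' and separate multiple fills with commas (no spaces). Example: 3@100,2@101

After op 1 [order #1] limit_sell(price=98, qty=2): fills=none; bids=[-] asks=[#1:2@98]
After op 2 [order #2] limit_sell(price=100, qty=7): fills=none; bids=[-] asks=[#1:2@98 #2:7@100]
After op 3 [order #3] market_buy(qty=7): fills=#3x#1:2@98 #3x#2:5@100; bids=[-] asks=[#2:2@100]
After op 4 [order #4] limit_buy(price=105, qty=7): fills=#4x#2:2@100; bids=[#4:5@105] asks=[-]
After op 5 [order #5] limit_sell(price=105, qty=4): fills=#4x#5:4@105; bids=[#4:1@105] asks=[-]
After op 6 cancel(order #2): fills=none; bids=[#4:1@105] asks=[-]
After op 7 [order #6] limit_sell(price=104, qty=10): fills=#4x#6:1@105; bids=[-] asks=[#6:9@104]
After op 8 [order #7] limit_buy(price=99, qty=6): fills=none; bids=[#7:6@99] asks=[#6:9@104]
After op 9 [order #8] limit_buy(price=95, qty=2): fills=none; bids=[#7:6@99 #8:2@95] asks=[#6:9@104]

Answer: 5@100,2@100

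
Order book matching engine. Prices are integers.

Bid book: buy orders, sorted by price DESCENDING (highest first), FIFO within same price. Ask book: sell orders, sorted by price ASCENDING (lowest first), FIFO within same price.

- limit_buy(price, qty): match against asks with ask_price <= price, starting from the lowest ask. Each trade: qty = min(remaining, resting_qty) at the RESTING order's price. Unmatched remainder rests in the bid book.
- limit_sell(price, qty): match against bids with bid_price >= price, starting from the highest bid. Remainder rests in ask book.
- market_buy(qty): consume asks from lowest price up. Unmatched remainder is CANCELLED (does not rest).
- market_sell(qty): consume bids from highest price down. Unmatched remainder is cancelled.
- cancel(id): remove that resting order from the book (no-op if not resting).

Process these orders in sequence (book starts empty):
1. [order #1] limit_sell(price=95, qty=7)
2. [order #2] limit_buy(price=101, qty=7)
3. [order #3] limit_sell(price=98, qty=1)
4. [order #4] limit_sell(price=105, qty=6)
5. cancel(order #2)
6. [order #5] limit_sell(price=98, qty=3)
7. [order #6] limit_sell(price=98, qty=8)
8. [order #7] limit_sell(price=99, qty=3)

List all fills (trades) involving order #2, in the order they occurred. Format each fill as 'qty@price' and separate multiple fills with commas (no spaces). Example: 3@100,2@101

After op 1 [order #1] limit_sell(price=95, qty=7): fills=none; bids=[-] asks=[#1:7@95]
After op 2 [order #2] limit_buy(price=101, qty=7): fills=#2x#1:7@95; bids=[-] asks=[-]
After op 3 [order #3] limit_sell(price=98, qty=1): fills=none; bids=[-] asks=[#3:1@98]
After op 4 [order #4] limit_sell(price=105, qty=6): fills=none; bids=[-] asks=[#3:1@98 #4:6@105]
After op 5 cancel(order #2): fills=none; bids=[-] asks=[#3:1@98 #4:6@105]
After op 6 [order #5] limit_sell(price=98, qty=3): fills=none; bids=[-] asks=[#3:1@98 #5:3@98 #4:6@105]
After op 7 [order #6] limit_sell(price=98, qty=8): fills=none; bids=[-] asks=[#3:1@98 #5:3@98 #6:8@98 #4:6@105]
After op 8 [order #7] limit_sell(price=99, qty=3): fills=none; bids=[-] asks=[#3:1@98 #5:3@98 #6:8@98 #7:3@99 #4:6@105]

Answer: 7@95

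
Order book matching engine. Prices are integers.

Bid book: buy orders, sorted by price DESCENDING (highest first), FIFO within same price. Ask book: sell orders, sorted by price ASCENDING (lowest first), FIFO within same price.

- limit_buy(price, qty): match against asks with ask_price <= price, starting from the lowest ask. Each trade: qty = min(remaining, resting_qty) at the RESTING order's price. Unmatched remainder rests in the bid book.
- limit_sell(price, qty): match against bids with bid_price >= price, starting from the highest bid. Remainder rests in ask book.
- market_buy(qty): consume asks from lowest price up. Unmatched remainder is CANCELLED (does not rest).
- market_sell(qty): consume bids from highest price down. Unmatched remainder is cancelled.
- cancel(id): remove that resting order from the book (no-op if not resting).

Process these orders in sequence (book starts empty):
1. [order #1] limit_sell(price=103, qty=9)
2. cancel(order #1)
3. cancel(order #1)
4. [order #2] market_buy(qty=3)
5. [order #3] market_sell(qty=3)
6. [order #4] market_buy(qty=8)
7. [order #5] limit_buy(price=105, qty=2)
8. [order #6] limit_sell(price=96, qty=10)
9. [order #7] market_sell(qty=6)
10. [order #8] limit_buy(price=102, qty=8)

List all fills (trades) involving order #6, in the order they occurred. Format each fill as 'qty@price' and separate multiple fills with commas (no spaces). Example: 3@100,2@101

Answer: 2@105,8@96

Derivation:
After op 1 [order #1] limit_sell(price=103, qty=9): fills=none; bids=[-] asks=[#1:9@103]
After op 2 cancel(order #1): fills=none; bids=[-] asks=[-]
After op 3 cancel(order #1): fills=none; bids=[-] asks=[-]
After op 4 [order #2] market_buy(qty=3): fills=none; bids=[-] asks=[-]
After op 5 [order #3] market_sell(qty=3): fills=none; bids=[-] asks=[-]
After op 6 [order #4] market_buy(qty=8): fills=none; bids=[-] asks=[-]
After op 7 [order #5] limit_buy(price=105, qty=2): fills=none; bids=[#5:2@105] asks=[-]
After op 8 [order #6] limit_sell(price=96, qty=10): fills=#5x#6:2@105; bids=[-] asks=[#6:8@96]
After op 9 [order #7] market_sell(qty=6): fills=none; bids=[-] asks=[#6:8@96]
After op 10 [order #8] limit_buy(price=102, qty=8): fills=#8x#6:8@96; bids=[-] asks=[-]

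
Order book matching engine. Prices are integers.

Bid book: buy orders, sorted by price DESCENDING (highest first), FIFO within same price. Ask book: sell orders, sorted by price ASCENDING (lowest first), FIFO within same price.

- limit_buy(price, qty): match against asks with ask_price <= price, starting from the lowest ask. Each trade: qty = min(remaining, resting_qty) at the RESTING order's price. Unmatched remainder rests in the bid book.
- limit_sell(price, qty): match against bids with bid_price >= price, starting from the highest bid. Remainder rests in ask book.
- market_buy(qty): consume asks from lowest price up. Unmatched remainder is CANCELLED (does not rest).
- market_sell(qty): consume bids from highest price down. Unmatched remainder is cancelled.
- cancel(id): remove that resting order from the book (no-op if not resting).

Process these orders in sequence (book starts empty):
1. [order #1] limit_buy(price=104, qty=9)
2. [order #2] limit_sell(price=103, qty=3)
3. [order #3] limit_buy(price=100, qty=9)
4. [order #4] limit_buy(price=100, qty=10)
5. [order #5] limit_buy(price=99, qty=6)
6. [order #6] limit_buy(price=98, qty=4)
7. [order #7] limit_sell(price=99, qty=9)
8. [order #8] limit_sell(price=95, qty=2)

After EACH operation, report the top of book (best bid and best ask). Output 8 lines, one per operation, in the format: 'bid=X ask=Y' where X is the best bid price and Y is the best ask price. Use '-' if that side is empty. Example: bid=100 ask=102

Answer: bid=104 ask=-
bid=104 ask=-
bid=104 ask=-
bid=104 ask=-
bid=104 ask=-
bid=104 ask=-
bid=100 ask=-
bid=100 ask=-

Derivation:
After op 1 [order #1] limit_buy(price=104, qty=9): fills=none; bids=[#1:9@104] asks=[-]
After op 2 [order #2] limit_sell(price=103, qty=3): fills=#1x#2:3@104; bids=[#1:6@104] asks=[-]
After op 3 [order #3] limit_buy(price=100, qty=9): fills=none; bids=[#1:6@104 #3:9@100] asks=[-]
After op 4 [order #4] limit_buy(price=100, qty=10): fills=none; bids=[#1:6@104 #3:9@100 #4:10@100] asks=[-]
After op 5 [order #5] limit_buy(price=99, qty=6): fills=none; bids=[#1:6@104 #3:9@100 #4:10@100 #5:6@99] asks=[-]
After op 6 [order #6] limit_buy(price=98, qty=4): fills=none; bids=[#1:6@104 #3:9@100 #4:10@100 #5:6@99 #6:4@98] asks=[-]
After op 7 [order #7] limit_sell(price=99, qty=9): fills=#1x#7:6@104 #3x#7:3@100; bids=[#3:6@100 #4:10@100 #5:6@99 #6:4@98] asks=[-]
After op 8 [order #8] limit_sell(price=95, qty=2): fills=#3x#8:2@100; bids=[#3:4@100 #4:10@100 #5:6@99 #6:4@98] asks=[-]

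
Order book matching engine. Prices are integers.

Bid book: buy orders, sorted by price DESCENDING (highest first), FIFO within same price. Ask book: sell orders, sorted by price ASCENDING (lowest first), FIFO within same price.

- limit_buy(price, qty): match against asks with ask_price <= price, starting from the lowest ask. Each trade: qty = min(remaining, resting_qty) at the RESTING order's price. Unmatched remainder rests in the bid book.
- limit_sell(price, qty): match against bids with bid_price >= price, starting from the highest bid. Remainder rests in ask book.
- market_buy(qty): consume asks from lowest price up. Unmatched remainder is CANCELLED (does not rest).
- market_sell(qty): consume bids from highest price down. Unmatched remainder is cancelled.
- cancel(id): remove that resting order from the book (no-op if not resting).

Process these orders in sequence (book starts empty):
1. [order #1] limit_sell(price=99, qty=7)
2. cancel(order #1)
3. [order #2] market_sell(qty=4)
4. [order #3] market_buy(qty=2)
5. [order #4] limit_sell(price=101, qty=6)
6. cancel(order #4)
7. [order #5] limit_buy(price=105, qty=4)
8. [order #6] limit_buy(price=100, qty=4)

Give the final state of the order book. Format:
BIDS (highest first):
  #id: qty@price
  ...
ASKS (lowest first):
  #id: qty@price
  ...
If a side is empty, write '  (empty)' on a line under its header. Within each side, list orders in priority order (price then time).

Answer: BIDS (highest first):
  #5: 4@105
  #6: 4@100
ASKS (lowest first):
  (empty)

Derivation:
After op 1 [order #1] limit_sell(price=99, qty=7): fills=none; bids=[-] asks=[#1:7@99]
After op 2 cancel(order #1): fills=none; bids=[-] asks=[-]
After op 3 [order #2] market_sell(qty=4): fills=none; bids=[-] asks=[-]
After op 4 [order #3] market_buy(qty=2): fills=none; bids=[-] asks=[-]
After op 5 [order #4] limit_sell(price=101, qty=6): fills=none; bids=[-] asks=[#4:6@101]
After op 6 cancel(order #4): fills=none; bids=[-] asks=[-]
After op 7 [order #5] limit_buy(price=105, qty=4): fills=none; bids=[#5:4@105] asks=[-]
After op 8 [order #6] limit_buy(price=100, qty=4): fills=none; bids=[#5:4@105 #6:4@100] asks=[-]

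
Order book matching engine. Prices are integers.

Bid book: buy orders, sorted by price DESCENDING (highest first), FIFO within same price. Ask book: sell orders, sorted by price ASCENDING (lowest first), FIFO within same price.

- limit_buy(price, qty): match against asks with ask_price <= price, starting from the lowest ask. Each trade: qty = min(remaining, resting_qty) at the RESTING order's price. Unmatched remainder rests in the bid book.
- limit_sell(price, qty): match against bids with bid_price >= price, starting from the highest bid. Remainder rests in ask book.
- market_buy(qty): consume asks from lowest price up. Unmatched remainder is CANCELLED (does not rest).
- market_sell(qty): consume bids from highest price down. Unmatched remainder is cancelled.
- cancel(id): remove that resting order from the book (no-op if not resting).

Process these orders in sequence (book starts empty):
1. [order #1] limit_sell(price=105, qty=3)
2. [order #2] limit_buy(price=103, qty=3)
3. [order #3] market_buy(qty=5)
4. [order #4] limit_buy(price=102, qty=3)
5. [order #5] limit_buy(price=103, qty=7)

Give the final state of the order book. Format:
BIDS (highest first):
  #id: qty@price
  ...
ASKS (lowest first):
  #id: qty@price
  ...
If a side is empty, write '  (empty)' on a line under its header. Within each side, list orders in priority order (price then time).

After op 1 [order #1] limit_sell(price=105, qty=3): fills=none; bids=[-] asks=[#1:3@105]
After op 2 [order #2] limit_buy(price=103, qty=3): fills=none; bids=[#2:3@103] asks=[#1:3@105]
After op 3 [order #3] market_buy(qty=5): fills=#3x#1:3@105; bids=[#2:3@103] asks=[-]
After op 4 [order #4] limit_buy(price=102, qty=3): fills=none; bids=[#2:3@103 #4:3@102] asks=[-]
After op 5 [order #5] limit_buy(price=103, qty=7): fills=none; bids=[#2:3@103 #5:7@103 #4:3@102] asks=[-]

Answer: BIDS (highest first):
  #2: 3@103
  #5: 7@103
  #4: 3@102
ASKS (lowest first):
  (empty)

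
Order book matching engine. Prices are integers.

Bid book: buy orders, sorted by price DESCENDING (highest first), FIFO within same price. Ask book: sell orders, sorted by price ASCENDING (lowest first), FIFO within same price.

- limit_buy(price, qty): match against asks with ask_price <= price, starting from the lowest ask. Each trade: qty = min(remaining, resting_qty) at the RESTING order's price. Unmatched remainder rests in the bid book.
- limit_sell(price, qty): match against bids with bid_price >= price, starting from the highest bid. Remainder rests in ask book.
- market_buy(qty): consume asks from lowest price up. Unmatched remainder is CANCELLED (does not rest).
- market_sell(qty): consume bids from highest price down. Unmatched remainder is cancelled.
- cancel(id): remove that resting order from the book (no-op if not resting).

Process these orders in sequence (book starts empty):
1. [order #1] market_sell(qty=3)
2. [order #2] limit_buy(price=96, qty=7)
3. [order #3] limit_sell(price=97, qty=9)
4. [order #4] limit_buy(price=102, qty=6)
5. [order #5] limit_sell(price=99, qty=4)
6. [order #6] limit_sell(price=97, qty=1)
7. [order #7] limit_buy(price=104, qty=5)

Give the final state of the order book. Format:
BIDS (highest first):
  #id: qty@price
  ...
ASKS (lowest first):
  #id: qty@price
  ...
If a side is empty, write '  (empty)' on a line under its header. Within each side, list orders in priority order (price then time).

After op 1 [order #1] market_sell(qty=3): fills=none; bids=[-] asks=[-]
After op 2 [order #2] limit_buy(price=96, qty=7): fills=none; bids=[#2:7@96] asks=[-]
After op 3 [order #3] limit_sell(price=97, qty=9): fills=none; bids=[#2:7@96] asks=[#3:9@97]
After op 4 [order #4] limit_buy(price=102, qty=6): fills=#4x#3:6@97; bids=[#2:7@96] asks=[#3:3@97]
After op 5 [order #5] limit_sell(price=99, qty=4): fills=none; bids=[#2:7@96] asks=[#3:3@97 #5:4@99]
After op 6 [order #6] limit_sell(price=97, qty=1): fills=none; bids=[#2:7@96] asks=[#3:3@97 #6:1@97 #5:4@99]
After op 7 [order #7] limit_buy(price=104, qty=5): fills=#7x#3:3@97 #7x#6:1@97 #7x#5:1@99; bids=[#2:7@96] asks=[#5:3@99]

Answer: BIDS (highest first):
  #2: 7@96
ASKS (lowest first):
  #5: 3@99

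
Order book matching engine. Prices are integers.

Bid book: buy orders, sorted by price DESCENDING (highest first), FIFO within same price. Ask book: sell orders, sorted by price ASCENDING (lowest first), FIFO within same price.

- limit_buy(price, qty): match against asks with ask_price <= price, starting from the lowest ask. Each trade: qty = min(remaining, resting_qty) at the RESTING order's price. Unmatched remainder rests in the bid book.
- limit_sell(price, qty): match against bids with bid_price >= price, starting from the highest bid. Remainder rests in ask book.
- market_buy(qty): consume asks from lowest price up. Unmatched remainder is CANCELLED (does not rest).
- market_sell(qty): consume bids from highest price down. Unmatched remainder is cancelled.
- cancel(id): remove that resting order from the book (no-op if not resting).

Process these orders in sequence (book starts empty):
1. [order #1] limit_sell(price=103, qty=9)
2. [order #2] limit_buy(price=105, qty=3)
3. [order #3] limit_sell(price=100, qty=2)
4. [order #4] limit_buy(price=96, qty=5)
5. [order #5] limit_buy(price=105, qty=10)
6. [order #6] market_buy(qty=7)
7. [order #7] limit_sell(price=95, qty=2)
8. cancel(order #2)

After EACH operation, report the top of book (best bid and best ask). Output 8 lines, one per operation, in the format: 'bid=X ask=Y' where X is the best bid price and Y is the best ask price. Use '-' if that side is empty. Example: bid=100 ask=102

After op 1 [order #1] limit_sell(price=103, qty=9): fills=none; bids=[-] asks=[#1:9@103]
After op 2 [order #2] limit_buy(price=105, qty=3): fills=#2x#1:3@103; bids=[-] asks=[#1:6@103]
After op 3 [order #3] limit_sell(price=100, qty=2): fills=none; bids=[-] asks=[#3:2@100 #1:6@103]
After op 4 [order #4] limit_buy(price=96, qty=5): fills=none; bids=[#4:5@96] asks=[#3:2@100 #1:6@103]
After op 5 [order #5] limit_buy(price=105, qty=10): fills=#5x#3:2@100 #5x#1:6@103; bids=[#5:2@105 #4:5@96] asks=[-]
After op 6 [order #6] market_buy(qty=7): fills=none; bids=[#5:2@105 #4:5@96] asks=[-]
After op 7 [order #7] limit_sell(price=95, qty=2): fills=#5x#7:2@105; bids=[#4:5@96] asks=[-]
After op 8 cancel(order #2): fills=none; bids=[#4:5@96] asks=[-]

Answer: bid=- ask=103
bid=- ask=103
bid=- ask=100
bid=96 ask=100
bid=105 ask=-
bid=105 ask=-
bid=96 ask=-
bid=96 ask=-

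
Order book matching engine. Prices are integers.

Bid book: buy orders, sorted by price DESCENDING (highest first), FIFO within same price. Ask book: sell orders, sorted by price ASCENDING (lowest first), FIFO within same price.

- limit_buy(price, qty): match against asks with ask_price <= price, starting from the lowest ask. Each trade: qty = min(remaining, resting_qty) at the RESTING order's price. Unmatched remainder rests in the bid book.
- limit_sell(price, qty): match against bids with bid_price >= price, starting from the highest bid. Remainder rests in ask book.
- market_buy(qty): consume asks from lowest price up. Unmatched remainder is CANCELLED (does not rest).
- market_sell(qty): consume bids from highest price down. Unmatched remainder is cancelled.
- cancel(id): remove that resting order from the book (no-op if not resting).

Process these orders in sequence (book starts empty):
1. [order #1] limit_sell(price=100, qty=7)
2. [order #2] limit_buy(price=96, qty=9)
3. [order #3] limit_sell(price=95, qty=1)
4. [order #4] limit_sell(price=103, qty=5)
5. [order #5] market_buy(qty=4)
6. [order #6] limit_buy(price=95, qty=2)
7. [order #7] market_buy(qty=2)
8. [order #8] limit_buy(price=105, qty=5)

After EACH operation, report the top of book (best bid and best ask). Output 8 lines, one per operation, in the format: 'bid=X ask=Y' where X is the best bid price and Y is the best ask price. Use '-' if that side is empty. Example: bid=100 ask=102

Answer: bid=- ask=100
bid=96 ask=100
bid=96 ask=100
bid=96 ask=100
bid=96 ask=100
bid=96 ask=100
bid=96 ask=100
bid=96 ask=103

Derivation:
After op 1 [order #1] limit_sell(price=100, qty=7): fills=none; bids=[-] asks=[#1:7@100]
After op 2 [order #2] limit_buy(price=96, qty=9): fills=none; bids=[#2:9@96] asks=[#1:7@100]
After op 3 [order #3] limit_sell(price=95, qty=1): fills=#2x#3:1@96; bids=[#2:8@96] asks=[#1:7@100]
After op 4 [order #4] limit_sell(price=103, qty=5): fills=none; bids=[#2:8@96] asks=[#1:7@100 #4:5@103]
After op 5 [order #5] market_buy(qty=4): fills=#5x#1:4@100; bids=[#2:8@96] asks=[#1:3@100 #4:5@103]
After op 6 [order #6] limit_buy(price=95, qty=2): fills=none; bids=[#2:8@96 #6:2@95] asks=[#1:3@100 #4:5@103]
After op 7 [order #7] market_buy(qty=2): fills=#7x#1:2@100; bids=[#2:8@96 #6:2@95] asks=[#1:1@100 #4:5@103]
After op 8 [order #8] limit_buy(price=105, qty=5): fills=#8x#1:1@100 #8x#4:4@103; bids=[#2:8@96 #6:2@95] asks=[#4:1@103]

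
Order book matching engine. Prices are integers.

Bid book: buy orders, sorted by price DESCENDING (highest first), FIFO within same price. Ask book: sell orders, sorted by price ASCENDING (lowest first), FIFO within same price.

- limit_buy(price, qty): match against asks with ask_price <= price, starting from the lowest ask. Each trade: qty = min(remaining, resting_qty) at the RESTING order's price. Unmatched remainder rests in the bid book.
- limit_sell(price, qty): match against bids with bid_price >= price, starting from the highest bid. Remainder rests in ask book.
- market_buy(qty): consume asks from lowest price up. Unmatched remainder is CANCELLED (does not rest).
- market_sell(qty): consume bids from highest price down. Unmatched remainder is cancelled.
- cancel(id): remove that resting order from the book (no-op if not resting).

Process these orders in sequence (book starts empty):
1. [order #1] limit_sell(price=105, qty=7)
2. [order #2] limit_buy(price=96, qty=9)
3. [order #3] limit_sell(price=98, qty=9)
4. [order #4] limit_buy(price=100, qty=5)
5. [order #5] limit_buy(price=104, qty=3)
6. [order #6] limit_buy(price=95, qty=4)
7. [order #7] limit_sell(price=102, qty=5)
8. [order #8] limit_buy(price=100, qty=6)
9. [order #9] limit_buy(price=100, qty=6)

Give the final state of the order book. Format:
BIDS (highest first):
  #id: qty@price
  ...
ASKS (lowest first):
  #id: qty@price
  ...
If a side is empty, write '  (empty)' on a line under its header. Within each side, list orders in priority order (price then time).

After op 1 [order #1] limit_sell(price=105, qty=7): fills=none; bids=[-] asks=[#1:7@105]
After op 2 [order #2] limit_buy(price=96, qty=9): fills=none; bids=[#2:9@96] asks=[#1:7@105]
After op 3 [order #3] limit_sell(price=98, qty=9): fills=none; bids=[#2:9@96] asks=[#3:9@98 #1:7@105]
After op 4 [order #4] limit_buy(price=100, qty=5): fills=#4x#3:5@98; bids=[#2:9@96] asks=[#3:4@98 #1:7@105]
After op 5 [order #5] limit_buy(price=104, qty=3): fills=#5x#3:3@98; bids=[#2:9@96] asks=[#3:1@98 #1:7@105]
After op 6 [order #6] limit_buy(price=95, qty=4): fills=none; bids=[#2:9@96 #6:4@95] asks=[#3:1@98 #1:7@105]
After op 7 [order #7] limit_sell(price=102, qty=5): fills=none; bids=[#2:9@96 #6:4@95] asks=[#3:1@98 #7:5@102 #1:7@105]
After op 8 [order #8] limit_buy(price=100, qty=6): fills=#8x#3:1@98; bids=[#8:5@100 #2:9@96 #6:4@95] asks=[#7:5@102 #1:7@105]
After op 9 [order #9] limit_buy(price=100, qty=6): fills=none; bids=[#8:5@100 #9:6@100 #2:9@96 #6:4@95] asks=[#7:5@102 #1:7@105]

Answer: BIDS (highest first):
  #8: 5@100
  #9: 6@100
  #2: 9@96
  #6: 4@95
ASKS (lowest first):
  #7: 5@102
  #1: 7@105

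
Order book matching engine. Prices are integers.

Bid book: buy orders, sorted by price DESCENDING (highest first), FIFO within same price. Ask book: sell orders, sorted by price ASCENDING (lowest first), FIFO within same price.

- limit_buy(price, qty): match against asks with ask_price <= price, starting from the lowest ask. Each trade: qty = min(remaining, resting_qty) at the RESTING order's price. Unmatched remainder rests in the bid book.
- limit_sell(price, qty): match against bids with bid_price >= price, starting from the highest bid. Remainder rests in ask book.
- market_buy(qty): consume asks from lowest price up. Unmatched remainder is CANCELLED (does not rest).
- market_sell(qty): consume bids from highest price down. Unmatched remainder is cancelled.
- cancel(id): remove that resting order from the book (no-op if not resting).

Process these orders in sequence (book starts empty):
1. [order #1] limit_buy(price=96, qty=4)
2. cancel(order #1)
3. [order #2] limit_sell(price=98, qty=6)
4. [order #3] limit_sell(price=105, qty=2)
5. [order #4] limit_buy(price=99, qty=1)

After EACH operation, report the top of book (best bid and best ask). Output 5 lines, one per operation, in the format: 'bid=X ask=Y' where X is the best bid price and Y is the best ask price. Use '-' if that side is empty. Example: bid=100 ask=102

After op 1 [order #1] limit_buy(price=96, qty=4): fills=none; bids=[#1:4@96] asks=[-]
After op 2 cancel(order #1): fills=none; bids=[-] asks=[-]
After op 3 [order #2] limit_sell(price=98, qty=6): fills=none; bids=[-] asks=[#2:6@98]
After op 4 [order #3] limit_sell(price=105, qty=2): fills=none; bids=[-] asks=[#2:6@98 #3:2@105]
After op 5 [order #4] limit_buy(price=99, qty=1): fills=#4x#2:1@98; bids=[-] asks=[#2:5@98 #3:2@105]

Answer: bid=96 ask=-
bid=- ask=-
bid=- ask=98
bid=- ask=98
bid=- ask=98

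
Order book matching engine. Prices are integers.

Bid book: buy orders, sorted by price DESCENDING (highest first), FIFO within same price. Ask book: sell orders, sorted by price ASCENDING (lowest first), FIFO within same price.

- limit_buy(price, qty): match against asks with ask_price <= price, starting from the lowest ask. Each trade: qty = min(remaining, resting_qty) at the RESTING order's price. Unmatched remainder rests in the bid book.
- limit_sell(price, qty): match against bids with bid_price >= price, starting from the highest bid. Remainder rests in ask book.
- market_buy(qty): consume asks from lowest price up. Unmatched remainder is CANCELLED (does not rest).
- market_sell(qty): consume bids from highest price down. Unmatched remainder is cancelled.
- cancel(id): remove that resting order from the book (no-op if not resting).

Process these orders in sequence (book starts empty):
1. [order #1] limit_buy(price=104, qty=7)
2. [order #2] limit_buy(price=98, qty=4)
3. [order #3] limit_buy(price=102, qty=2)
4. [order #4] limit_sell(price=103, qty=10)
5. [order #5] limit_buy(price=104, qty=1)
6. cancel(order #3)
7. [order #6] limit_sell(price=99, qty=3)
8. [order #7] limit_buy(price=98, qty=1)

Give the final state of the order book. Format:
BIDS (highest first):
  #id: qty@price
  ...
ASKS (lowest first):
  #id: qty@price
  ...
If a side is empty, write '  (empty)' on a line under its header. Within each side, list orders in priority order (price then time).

Answer: BIDS (highest first):
  #2: 4@98
  #7: 1@98
ASKS (lowest first):
  #6: 3@99
  #4: 2@103

Derivation:
After op 1 [order #1] limit_buy(price=104, qty=7): fills=none; bids=[#1:7@104] asks=[-]
After op 2 [order #2] limit_buy(price=98, qty=4): fills=none; bids=[#1:7@104 #2:4@98] asks=[-]
After op 3 [order #3] limit_buy(price=102, qty=2): fills=none; bids=[#1:7@104 #3:2@102 #2:4@98] asks=[-]
After op 4 [order #4] limit_sell(price=103, qty=10): fills=#1x#4:7@104; bids=[#3:2@102 #2:4@98] asks=[#4:3@103]
After op 5 [order #5] limit_buy(price=104, qty=1): fills=#5x#4:1@103; bids=[#3:2@102 #2:4@98] asks=[#4:2@103]
After op 6 cancel(order #3): fills=none; bids=[#2:4@98] asks=[#4:2@103]
After op 7 [order #6] limit_sell(price=99, qty=3): fills=none; bids=[#2:4@98] asks=[#6:3@99 #4:2@103]
After op 8 [order #7] limit_buy(price=98, qty=1): fills=none; bids=[#2:4@98 #7:1@98] asks=[#6:3@99 #4:2@103]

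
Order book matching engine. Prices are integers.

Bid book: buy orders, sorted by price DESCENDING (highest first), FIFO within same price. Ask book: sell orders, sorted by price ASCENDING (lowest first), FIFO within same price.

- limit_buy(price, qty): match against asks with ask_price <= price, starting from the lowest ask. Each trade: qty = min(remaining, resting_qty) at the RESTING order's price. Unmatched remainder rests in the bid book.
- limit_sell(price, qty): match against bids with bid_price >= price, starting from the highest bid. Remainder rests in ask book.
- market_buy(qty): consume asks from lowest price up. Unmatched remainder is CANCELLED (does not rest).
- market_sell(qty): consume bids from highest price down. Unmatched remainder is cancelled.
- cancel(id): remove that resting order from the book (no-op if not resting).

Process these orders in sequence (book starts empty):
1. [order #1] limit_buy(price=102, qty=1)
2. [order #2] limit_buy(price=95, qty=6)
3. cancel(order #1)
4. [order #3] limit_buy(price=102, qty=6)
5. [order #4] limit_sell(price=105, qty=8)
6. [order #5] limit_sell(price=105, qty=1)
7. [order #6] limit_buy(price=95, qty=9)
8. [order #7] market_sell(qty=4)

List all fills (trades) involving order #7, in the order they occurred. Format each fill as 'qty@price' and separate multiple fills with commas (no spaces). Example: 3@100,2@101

Answer: 4@102

Derivation:
After op 1 [order #1] limit_buy(price=102, qty=1): fills=none; bids=[#1:1@102] asks=[-]
After op 2 [order #2] limit_buy(price=95, qty=6): fills=none; bids=[#1:1@102 #2:6@95] asks=[-]
After op 3 cancel(order #1): fills=none; bids=[#2:6@95] asks=[-]
After op 4 [order #3] limit_buy(price=102, qty=6): fills=none; bids=[#3:6@102 #2:6@95] asks=[-]
After op 5 [order #4] limit_sell(price=105, qty=8): fills=none; bids=[#3:6@102 #2:6@95] asks=[#4:8@105]
After op 6 [order #5] limit_sell(price=105, qty=1): fills=none; bids=[#3:6@102 #2:6@95] asks=[#4:8@105 #5:1@105]
After op 7 [order #6] limit_buy(price=95, qty=9): fills=none; bids=[#3:6@102 #2:6@95 #6:9@95] asks=[#4:8@105 #5:1@105]
After op 8 [order #7] market_sell(qty=4): fills=#3x#7:4@102; bids=[#3:2@102 #2:6@95 #6:9@95] asks=[#4:8@105 #5:1@105]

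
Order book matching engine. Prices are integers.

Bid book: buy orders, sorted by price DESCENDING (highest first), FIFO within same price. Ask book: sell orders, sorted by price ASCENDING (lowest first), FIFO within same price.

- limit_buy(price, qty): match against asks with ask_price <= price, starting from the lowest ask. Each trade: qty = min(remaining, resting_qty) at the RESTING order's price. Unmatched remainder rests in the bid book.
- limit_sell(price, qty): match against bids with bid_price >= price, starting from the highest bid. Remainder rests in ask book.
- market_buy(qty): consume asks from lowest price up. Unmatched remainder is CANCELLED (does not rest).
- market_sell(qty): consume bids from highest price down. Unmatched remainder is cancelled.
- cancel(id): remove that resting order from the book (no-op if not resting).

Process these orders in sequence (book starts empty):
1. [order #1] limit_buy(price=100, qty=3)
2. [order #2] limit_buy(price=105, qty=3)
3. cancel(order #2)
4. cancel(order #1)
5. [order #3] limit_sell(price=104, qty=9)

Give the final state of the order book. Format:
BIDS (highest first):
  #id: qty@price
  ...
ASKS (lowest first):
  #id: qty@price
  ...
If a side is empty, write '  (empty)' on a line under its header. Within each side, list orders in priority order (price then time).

After op 1 [order #1] limit_buy(price=100, qty=3): fills=none; bids=[#1:3@100] asks=[-]
After op 2 [order #2] limit_buy(price=105, qty=3): fills=none; bids=[#2:3@105 #1:3@100] asks=[-]
After op 3 cancel(order #2): fills=none; bids=[#1:3@100] asks=[-]
After op 4 cancel(order #1): fills=none; bids=[-] asks=[-]
After op 5 [order #3] limit_sell(price=104, qty=9): fills=none; bids=[-] asks=[#3:9@104]

Answer: BIDS (highest first):
  (empty)
ASKS (lowest first):
  #3: 9@104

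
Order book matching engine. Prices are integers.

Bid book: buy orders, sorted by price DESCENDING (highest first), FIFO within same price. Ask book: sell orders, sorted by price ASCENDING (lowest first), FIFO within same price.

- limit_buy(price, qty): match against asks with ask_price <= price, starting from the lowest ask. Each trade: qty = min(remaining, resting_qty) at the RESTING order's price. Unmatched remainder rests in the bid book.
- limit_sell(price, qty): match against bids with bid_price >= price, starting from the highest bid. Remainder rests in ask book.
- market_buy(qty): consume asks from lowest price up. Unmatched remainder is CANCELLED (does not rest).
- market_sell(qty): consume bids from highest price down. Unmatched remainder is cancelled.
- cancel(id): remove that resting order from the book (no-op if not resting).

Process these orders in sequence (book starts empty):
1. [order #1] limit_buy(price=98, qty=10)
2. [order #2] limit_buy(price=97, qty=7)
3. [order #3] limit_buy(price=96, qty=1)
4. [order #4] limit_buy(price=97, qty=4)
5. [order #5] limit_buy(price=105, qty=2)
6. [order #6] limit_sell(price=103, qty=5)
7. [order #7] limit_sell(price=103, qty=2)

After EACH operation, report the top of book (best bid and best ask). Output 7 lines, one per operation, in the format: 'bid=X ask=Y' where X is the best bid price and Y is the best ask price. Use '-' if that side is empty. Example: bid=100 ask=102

After op 1 [order #1] limit_buy(price=98, qty=10): fills=none; bids=[#1:10@98] asks=[-]
After op 2 [order #2] limit_buy(price=97, qty=7): fills=none; bids=[#1:10@98 #2:7@97] asks=[-]
After op 3 [order #3] limit_buy(price=96, qty=1): fills=none; bids=[#1:10@98 #2:7@97 #3:1@96] asks=[-]
After op 4 [order #4] limit_buy(price=97, qty=4): fills=none; bids=[#1:10@98 #2:7@97 #4:4@97 #3:1@96] asks=[-]
After op 5 [order #5] limit_buy(price=105, qty=2): fills=none; bids=[#5:2@105 #1:10@98 #2:7@97 #4:4@97 #3:1@96] asks=[-]
After op 6 [order #6] limit_sell(price=103, qty=5): fills=#5x#6:2@105; bids=[#1:10@98 #2:7@97 #4:4@97 #3:1@96] asks=[#6:3@103]
After op 7 [order #7] limit_sell(price=103, qty=2): fills=none; bids=[#1:10@98 #2:7@97 #4:4@97 #3:1@96] asks=[#6:3@103 #7:2@103]

Answer: bid=98 ask=-
bid=98 ask=-
bid=98 ask=-
bid=98 ask=-
bid=105 ask=-
bid=98 ask=103
bid=98 ask=103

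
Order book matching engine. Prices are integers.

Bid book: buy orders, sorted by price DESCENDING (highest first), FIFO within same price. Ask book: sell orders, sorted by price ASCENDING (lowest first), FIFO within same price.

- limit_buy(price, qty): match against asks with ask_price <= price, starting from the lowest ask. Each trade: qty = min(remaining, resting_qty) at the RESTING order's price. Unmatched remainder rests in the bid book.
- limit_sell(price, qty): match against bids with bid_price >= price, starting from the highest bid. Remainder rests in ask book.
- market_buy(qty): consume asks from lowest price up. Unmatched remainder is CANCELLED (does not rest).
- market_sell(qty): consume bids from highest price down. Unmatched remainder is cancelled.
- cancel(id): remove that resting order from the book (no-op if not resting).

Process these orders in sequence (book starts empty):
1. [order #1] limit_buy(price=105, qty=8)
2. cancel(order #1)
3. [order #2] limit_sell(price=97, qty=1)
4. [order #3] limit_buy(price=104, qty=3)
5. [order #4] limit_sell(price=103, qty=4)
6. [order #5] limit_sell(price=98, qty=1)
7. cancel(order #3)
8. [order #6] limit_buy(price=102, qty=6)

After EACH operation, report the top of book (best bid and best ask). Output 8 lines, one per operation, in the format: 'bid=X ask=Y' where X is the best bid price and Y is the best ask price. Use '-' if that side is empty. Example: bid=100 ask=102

Answer: bid=105 ask=-
bid=- ask=-
bid=- ask=97
bid=104 ask=-
bid=- ask=103
bid=- ask=98
bid=- ask=98
bid=102 ask=103

Derivation:
After op 1 [order #1] limit_buy(price=105, qty=8): fills=none; bids=[#1:8@105] asks=[-]
After op 2 cancel(order #1): fills=none; bids=[-] asks=[-]
After op 3 [order #2] limit_sell(price=97, qty=1): fills=none; bids=[-] asks=[#2:1@97]
After op 4 [order #3] limit_buy(price=104, qty=3): fills=#3x#2:1@97; bids=[#3:2@104] asks=[-]
After op 5 [order #4] limit_sell(price=103, qty=4): fills=#3x#4:2@104; bids=[-] asks=[#4:2@103]
After op 6 [order #5] limit_sell(price=98, qty=1): fills=none; bids=[-] asks=[#5:1@98 #4:2@103]
After op 7 cancel(order #3): fills=none; bids=[-] asks=[#5:1@98 #4:2@103]
After op 8 [order #6] limit_buy(price=102, qty=6): fills=#6x#5:1@98; bids=[#6:5@102] asks=[#4:2@103]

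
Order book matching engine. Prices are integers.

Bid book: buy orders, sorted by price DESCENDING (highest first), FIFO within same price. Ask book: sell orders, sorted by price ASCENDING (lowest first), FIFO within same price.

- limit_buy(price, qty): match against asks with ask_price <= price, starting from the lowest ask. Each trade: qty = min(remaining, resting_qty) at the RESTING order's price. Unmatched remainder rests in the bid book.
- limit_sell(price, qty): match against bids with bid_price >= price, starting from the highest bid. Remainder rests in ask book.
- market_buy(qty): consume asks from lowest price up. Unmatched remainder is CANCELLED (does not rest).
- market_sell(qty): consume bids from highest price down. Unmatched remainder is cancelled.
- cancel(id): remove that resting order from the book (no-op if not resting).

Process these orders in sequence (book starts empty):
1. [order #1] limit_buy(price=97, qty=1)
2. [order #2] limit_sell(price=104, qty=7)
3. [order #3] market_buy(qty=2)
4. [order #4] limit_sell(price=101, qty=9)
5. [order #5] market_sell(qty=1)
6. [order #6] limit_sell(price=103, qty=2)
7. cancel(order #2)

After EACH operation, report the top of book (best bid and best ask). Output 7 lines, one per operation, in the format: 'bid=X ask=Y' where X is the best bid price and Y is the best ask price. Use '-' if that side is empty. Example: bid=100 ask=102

Answer: bid=97 ask=-
bid=97 ask=104
bid=97 ask=104
bid=97 ask=101
bid=- ask=101
bid=- ask=101
bid=- ask=101

Derivation:
After op 1 [order #1] limit_buy(price=97, qty=1): fills=none; bids=[#1:1@97] asks=[-]
After op 2 [order #2] limit_sell(price=104, qty=7): fills=none; bids=[#1:1@97] asks=[#2:7@104]
After op 3 [order #3] market_buy(qty=2): fills=#3x#2:2@104; bids=[#1:1@97] asks=[#2:5@104]
After op 4 [order #4] limit_sell(price=101, qty=9): fills=none; bids=[#1:1@97] asks=[#4:9@101 #2:5@104]
After op 5 [order #5] market_sell(qty=1): fills=#1x#5:1@97; bids=[-] asks=[#4:9@101 #2:5@104]
After op 6 [order #6] limit_sell(price=103, qty=2): fills=none; bids=[-] asks=[#4:9@101 #6:2@103 #2:5@104]
After op 7 cancel(order #2): fills=none; bids=[-] asks=[#4:9@101 #6:2@103]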